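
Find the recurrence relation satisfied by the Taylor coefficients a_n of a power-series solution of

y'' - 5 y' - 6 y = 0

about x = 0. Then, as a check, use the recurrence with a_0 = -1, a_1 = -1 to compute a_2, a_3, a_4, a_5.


Substitute y = sum_n a_n x^n.
y''(x) has coefficient (n+2)(n+1) a_{n+2} at x^n;
-5 y'(x) has coefficient -5 (n+1) a_{n+1} at x^n;
-6 y(x) has coefficient -6 a_n at x^n.
Matching x^n: (n+2)(n+1) a_{n+2} - 5 (n+1) a_{n+1} - 6 a_n = 0.
Thus a_{n+2} = [5 (n+1) a_{n+1} + 6 a_n] / ((n+1)(n+2)).

Check with a_0 = -1, a_1 = -1 (apply the recurrence for n = 0, 1, 2, 3): a_0 = -1, a_1 = -1, a_2 = -11/2, a_3 = -61/6, a_4 = -371/24, a_5 = -2221/120.

a_(n+2) = [5 (n+1) a_(n+1) + 6 a_n] / ((n+1)(n+2)); check: a_0 = -1, a_1 = -1, a_2 = -11/2, a_3 = -61/6, a_4 = -371/24, a_5 = -2221/120


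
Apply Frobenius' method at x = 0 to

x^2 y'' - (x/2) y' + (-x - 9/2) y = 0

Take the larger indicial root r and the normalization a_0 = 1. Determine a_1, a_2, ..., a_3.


Write in Frobenius form y'' + (p(x)/x) y' + (q(x)/x^2) y = 0:
  p(x) = -1/2,  q(x) = -x - 9/2.
Indicial equation: r(r-1) + (-1/2) r + (-9/2) = 0 -> roots r_1 = 3, r_2 = -3/2.
Take r = r_1 = 3. Let y(x) = x^r sum_{n>=0} a_n x^n with a_0 = 1.
Substitute y = x^r sum a_n x^n and match x^{r+n}. The recurrence is
  D(n) a_n - 1 a_{n-1} = 0,  where D(n) = (r+n)(r+n-1) + (-1/2)(r+n) + (-9/2).
  a_n = 1 / D(n) * a_{n-1}.
Since the indicial polynomial factors as (r - r_1)(r - r_2), D(n) = (r_1 + n - r_1)(r_1 + n - r_2) = n(n + 9/2).
Evaluating step by step (a_0 = 1):
  n = 1: D(1) = 1(1 + 9/2) = 11/2; numerator = 1(1) = 1; a_1 = (1)/(11/2) = 2/11
  n = 2: D(2) = 2(2 + 9/2) = 13; numerator = 1(2/11) = 2/11; a_2 = (2/11)/(13) = 2/143
  n = 3: D(3) = 3(3 + 9/2) = 45/2; numerator = 1(2/143) = 2/143; a_3 = (2/143)/(45/2) = 4/6435

r = 3; a_0 = 1; a_1 = 2/11; a_2 = 2/143; a_3 = 4/6435


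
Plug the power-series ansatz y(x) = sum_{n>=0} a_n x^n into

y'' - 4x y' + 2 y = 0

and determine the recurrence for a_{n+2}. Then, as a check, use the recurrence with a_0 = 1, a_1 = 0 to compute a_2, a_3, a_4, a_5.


Substitute y = sum_n a_n x^n.
y''(x) has coefficient (n+2)(n+1) a_{n+2} at x^n;
-4 x y'(x) has coefficient -4 n a_n at x^n (shift);
2 y(x) has coefficient 2 a_n at x^n.
Matching x^n: (n+2)(n+1) a_{n+2} + (-4n + 2) a_n = 0.
Thus a_{n+2} = (4n - 2) / ((n+1)(n+2)) * a_n.

Check with a_0 = 1, a_1 = 0 (apply the recurrence for n = 0, 1, 2, 3): a_0 = 1, a_1 = 0, a_2 = -1, a_3 = 0, a_4 = -1/2, a_5 = 0.

a_(n+2) = (4n - 2) / ((n+1)(n+2)) * a_n; check: a_0 = 1, a_1 = 0, a_2 = -1, a_3 = 0, a_4 = -1/2, a_5 = 0


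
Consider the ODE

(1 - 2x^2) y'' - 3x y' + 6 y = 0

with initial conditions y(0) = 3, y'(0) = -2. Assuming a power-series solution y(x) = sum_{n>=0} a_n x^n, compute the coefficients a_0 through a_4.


Ansatz: y(x) = sum_{n>=0} a_n x^n, so y'(x) = sum_{n>=1} n a_n x^(n-1) and y''(x) = sum_{n>=2} n(n-1) a_n x^(n-2).
Substitute into P(x) y'' + Q(x) y' + R(x) y = 0 with P(x) = 1 - 2x^2, Q(x) = -3x, R(x) = 6, and match powers of x.
Initial conditions: a_0 = 3, a_1 = -2.
Setting the coefficient of each power of x to zero and solving order by order (substituting the coefficients already found):
  x^0: 2 a_2 + 6 a_0 = 0  ->  2 a_2 = -6 a_0 = -18  ->  a_2 = -9
  x^1: 6 a_3 + 3 a_1 = 0  ->  6 a_3 = -3 a_1 = 6  ->  a_3 = 1
  x^2: 12 a_4 - 4 a_2 = 0  ->  12 a_4 = 4 a_2 = -36  ->  a_4 = -3
Truncated series: y(x) = 3 - 2 x - 9 x^2 + x^3 - 3 x^4 + O(x^5).

a_0 = 3; a_1 = -2; a_2 = -9; a_3 = 1; a_4 = -3


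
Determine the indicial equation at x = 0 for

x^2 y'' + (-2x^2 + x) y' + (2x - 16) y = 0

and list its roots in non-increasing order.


Divide by x^2 to reach normal form y'' + P_1(x) y' + P_2(x) y = 0 with P_1(x) = -2 + 1/x and P_2(x) = 2/x - 16/x^2.
x = 0 is a singular point because the y'-coefficient -2 + 1/x has a pole at x = 0 and the y-coefficient 2/x - 16/x^2 has a pole at x = 0.
It is a regular singular point because x P_1(x) = p(x) = 1 - 2x and x^2 P_2(x) = q(x) = 2x - 16 are polynomials, hence analytic at x = 0.
p(0) = 1,  q(0) = -16.
Indicial equation: r(r-1) + p(0) r + q(0) = 0, i.e. r^2 + (p(0) - 1) r + q(0) = 0, i.e. r^2 - 16 = 0.
Discriminant: (0)^2 - 4(-16) = 64, so r = (0 ± 8)/2.
Solving: r_1 = 4, r_2 = -4.

indicial: r^2 - 16 = 0; roots r_1 = 4, r_2 = -4


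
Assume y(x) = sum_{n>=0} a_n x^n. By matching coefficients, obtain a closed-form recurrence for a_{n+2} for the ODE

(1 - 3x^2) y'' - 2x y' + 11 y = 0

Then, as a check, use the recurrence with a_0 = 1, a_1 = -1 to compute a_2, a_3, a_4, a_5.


Substitute y = sum_n a_n x^n.
(1 - 3 x^2) y'' contributes (n+2)(n+1) a_{n+2} - 3 n(n-1) a_n at x^n.
-2 x y'(x) contributes -2 n a_n at x^n.
11 y(x) contributes 11 a_n at x^n.
Matching x^n: (n+2)(n+1) a_{n+2} + (-3 n(n-1) - 2 n + 11) a_n = 0.
Thus a_{n+2} = (3 n(n-1) + 2 n - 11) / ((n+1)(n+2)) * a_n.

Check with a_0 = 1, a_1 = -1 (apply the recurrence for n = 0, 1, 2, 3): a_0 = 1, a_1 = -1, a_2 = -11/2, a_3 = 3/2, a_4 = 11/24, a_5 = 39/40.

a_(n+2) = (3 n(n-1) + 2 n - 11) / ((n+1)(n+2)) * a_n; check: a_0 = 1, a_1 = -1, a_2 = -11/2, a_3 = 3/2, a_4 = 11/24, a_5 = 39/40


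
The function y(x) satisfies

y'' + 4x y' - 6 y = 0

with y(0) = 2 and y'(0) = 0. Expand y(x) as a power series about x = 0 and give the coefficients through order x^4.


Ansatz: y(x) = sum_{n>=0} a_n x^n, so y'(x) = sum_{n>=1} n a_n x^(n-1) and y''(x) = sum_{n>=2} n(n-1) a_n x^(n-2).
Substitute into P(x) y'' + Q(x) y' + R(x) y = 0 with P(x) = 1, Q(x) = 4x, R(x) = -6, and match powers of x.
Initial conditions: a_0 = 2, a_1 = 0.
Setting the coefficient of each power of x to zero and solving order by order (substituting the coefficients already found):
  x^0: 2 a_2 - 6 a_0 = 0  ->  2 a_2 = 6 a_0 = 12  ->  a_2 = 6
  x^1: 6 a_3 - 2 a_1 = 0  ->  6 a_3 = 2 a_1 = 0  ->  a_3 = 0
  x^2: 12 a_4 + 2 a_2 = 0  ->  12 a_4 = -2 a_2 = -12  ->  a_4 = -1
Truncated series: y(x) = 2 + 6 x^2 - x^4 + O(x^5).

a_0 = 2; a_1 = 0; a_2 = 6; a_3 = 0; a_4 = -1


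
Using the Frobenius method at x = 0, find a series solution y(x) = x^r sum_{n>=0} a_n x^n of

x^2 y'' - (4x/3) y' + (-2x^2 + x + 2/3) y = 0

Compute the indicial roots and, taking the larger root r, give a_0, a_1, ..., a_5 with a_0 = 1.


Write in Frobenius form y'' + (p(x)/x) y' + (q(x)/x^2) y = 0:
  p(x) = -4/3,  q(x) = -2x^2 + x + 2/3.
Indicial equation: r(r-1) + (-4/3) r + (2/3) = 0 -> roots r_1 = 2, r_2 = 1/3.
Take r = r_1 = 2. Let y(x) = x^r sum_{n>=0} a_n x^n with a_0 = 1.
Substitute y = x^r sum a_n x^n and match x^{r+n}. The recurrence is
  D(n) a_n + 1 a_{n-1} - 2 a_{n-2} = 0,  where D(n) = (r+n)(r+n-1) + (-4/3)(r+n) + (2/3).
  a_n = [-1 a_{n-1} + 2 a_{n-2}] / D(n).
Since the indicial polynomial factors as (r - r_1)(r - r_2), D(n) = (r_1 + n - r_1)(r_1 + n - r_2) = n(n + 5/3).
Evaluating step by step (a_0 = 1):
  n = 1: D(1) = 1(1 + 5/3) = 8/3; numerator = -1(1) = -1; a_1 = (-1)/(8/3) = -3/8
  n = 2: D(2) = 2(2 + 5/3) = 22/3; numerator = -1(-3/8) + 2(1) = 19/8; a_2 = (19/8)/(22/3) = 57/176
  n = 3: D(3) = 3(3 + 5/3) = 14; numerator = -1(57/176) + 2(-3/8) = -189/176; a_3 = (-189/176)/(14) = -27/352
  n = 4: D(4) = 4(4 + 5/3) = 68/3; numerator = -1(-27/352) + 2(57/176) = 255/352; a_4 = (255/352)/(68/3) = 45/1408
  n = 5: D(5) = 5(5 + 5/3) = 100/3; numerator = -1(45/1408) + 2(-27/352) = -261/1408; a_5 = (-261/1408)/(100/3) = -783/140800

r = 2; a_0 = 1; a_1 = -3/8; a_2 = 57/176; a_3 = -27/352; a_4 = 45/1408; a_5 = -783/140800


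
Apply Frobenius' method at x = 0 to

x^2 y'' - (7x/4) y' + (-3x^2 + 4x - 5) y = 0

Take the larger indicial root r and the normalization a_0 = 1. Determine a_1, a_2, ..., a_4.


Write in Frobenius form y'' + (p(x)/x) y' + (q(x)/x^2) y = 0:
  p(x) = -7/4,  q(x) = -3x^2 + 4x - 5.
Indicial equation: r(r-1) + (-7/4) r + (-5) = 0 -> roots r_1 = 4, r_2 = -5/4.
Take r = r_1 = 4. Let y(x) = x^r sum_{n>=0} a_n x^n with a_0 = 1.
Substitute y = x^r sum a_n x^n and match x^{r+n}. The recurrence is
  D(n) a_n + 4 a_{n-1} - 3 a_{n-2} = 0,  where D(n) = (r+n)(r+n-1) + (-7/4)(r+n) + (-5).
  a_n = [-4 a_{n-1} + 3 a_{n-2}] / D(n).
Since the indicial polynomial factors as (r - r_1)(r - r_2), D(n) = (r_1 + n - r_1)(r_1 + n - r_2) = n(n + 21/4).
Evaluating step by step (a_0 = 1):
  n = 1: D(1) = 1(1 + 21/4) = 25/4; numerator = -4(1) = -4; a_1 = (-4)/(25/4) = -16/25
  n = 2: D(2) = 2(2 + 21/4) = 29/2; numerator = -4(-16/25) + 3(1) = 139/25; a_2 = (139/25)/(29/2) = 278/725
  n = 3: D(3) = 3(3 + 21/4) = 99/4; numerator = -4(278/725) + 3(-16/25) = -2504/725; a_3 = (-2504/725)/(99/4) = -10016/71775
  n = 4: D(4) = 4(4 + 21/4) = 37; numerator = -4(-10016/71775) + 3(278/725) = 24526/14355; a_4 = (24526/14355)/(37) = 24526/531135

r = 4; a_0 = 1; a_1 = -16/25; a_2 = 278/725; a_3 = -10016/71775; a_4 = 24526/531135


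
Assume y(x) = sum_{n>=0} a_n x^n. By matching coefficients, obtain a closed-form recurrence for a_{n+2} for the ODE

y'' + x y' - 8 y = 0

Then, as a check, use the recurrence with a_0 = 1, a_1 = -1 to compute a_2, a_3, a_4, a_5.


Substitute y = sum_n a_n x^n.
y''(x) has coefficient (n+2)(n+1) a_{n+2} at x^n;
x y'(x) has coefficient n a_n at x^n (shift);
-8 y(x) has coefficient -8 a_n at x^n.
Matching x^n: (n+2)(n+1) a_{n+2} + (n - 8) a_n = 0.
Thus a_{n+2} = (-n + 8) / ((n+1)(n+2)) * a_n.

Check with a_0 = 1, a_1 = -1 (apply the recurrence for n = 0, 1, 2, 3): a_0 = 1, a_1 = -1, a_2 = 4, a_3 = -7/6, a_4 = 2, a_5 = -7/24.

a_(n+2) = (-n + 8) / ((n+1)(n+2)) * a_n; check: a_0 = 1, a_1 = -1, a_2 = 4, a_3 = -7/6, a_4 = 2, a_5 = -7/24


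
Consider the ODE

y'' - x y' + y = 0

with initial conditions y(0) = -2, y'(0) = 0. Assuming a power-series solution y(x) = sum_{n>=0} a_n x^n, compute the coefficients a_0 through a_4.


Ansatz: y(x) = sum_{n>=0} a_n x^n, so y'(x) = sum_{n>=1} n a_n x^(n-1) and y''(x) = sum_{n>=2} n(n-1) a_n x^(n-2).
Substitute into P(x) y'' + Q(x) y' + R(x) y = 0 with P(x) = 1, Q(x) = -x, R(x) = 1, and match powers of x.
Initial conditions: a_0 = -2, a_1 = 0.
Setting the coefficient of each power of x to zero and solving order by order (substituting the coefficients already found):
  x^0: 2 a_2 + a_0 = 0  ->  2 a_2 = -a_0 = 2  ->  a_2 = 1
  x^1: 6 a_3 = 0  ->  a_3 = 0
  x^2: 12 a_4 - a_2 = 0  ->  12 a_4 = a_2 = 1  ->  a_4 = 1/12
Truncated series: y(x) = -2 + x^2 + (1/12) x^4 + O(x^5).

a_0 = -2; a_1 = 0; a_2 = 1; a_3 = 0; a_4 = 1/12


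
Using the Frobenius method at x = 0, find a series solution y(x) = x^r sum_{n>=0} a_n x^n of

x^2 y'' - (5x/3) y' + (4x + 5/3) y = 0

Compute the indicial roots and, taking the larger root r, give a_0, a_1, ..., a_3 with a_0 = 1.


Write in Frobenius form y'' + (p(x)/x) y' + (q(x)/x^2) y = 0:
  p(x) = -5/3,  q(x) = 4x + 5/3.
Indicial equation: r(r-1) + (-5/3) r + (5/3) = 0 -> roots r_1 = 5/3, r_2 = 1.
Take r = r_1 = 5/3. Let y(x) = x^r sum_{n>=0} a_n x^n with a_0 = 1.
Substitute y = x^r sum a_n x^n and match x^{r+n}. The recurrence is
  D(n) a_n + 4 a_{n-1} = 0,  where D(n) = (r+n)(r+n-1) + (-5/3)(r+n) + (5/3).
  a_n = -4 / D(n) * a_{n-1}.
Since the indicial polynomial factors as (r - r_1)(r - r_2), D(n) = (r_1 + n - r_1)(r_1 + n - r_2) = n(n + 2/3).
Evaluating step by step (a_0 = 1):
  n = 1: D(1) = 1(1 + 2/3) = 5/3; numerator = -4(1) = -4; a_1 = (-4)/(5/3) = -12/5
  n = 2: D(2) = 2(2 + 2/3) = 16/3; numerator = -4(-12/5) = 48/5; a_2 = (48/5)/(16/3) = 9/5
  n = 3: D(3) = 3(3 + 2/3) = 11; numerator = -4(9/5) = -36/5; a_3 = (-36/5)/(11) = -36/55

r = 5/3; a_0 = 1; a_1 = -12/5; a_2 = 9/5; a_3 = -36/55


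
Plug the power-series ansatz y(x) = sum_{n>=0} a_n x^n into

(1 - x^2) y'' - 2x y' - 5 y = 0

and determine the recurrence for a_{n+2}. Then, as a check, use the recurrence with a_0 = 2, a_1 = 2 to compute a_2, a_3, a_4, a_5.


Substitute y = sum_n a_n x^n.
(1 - 1 x^2) y'' contributes (n+2)(n+1) a_{n+2} - n(n-1) a_n at x^n.
-2 x y'(x) contributes -2 n a_n at x^n.
-5 y(x) contributes -5 a_n at x^n.
Matching x^n: (n+2)(n+1) a_{n+2} + (-n(n-1) - 2 n - 5) a_n = 0.
Thus a_{n+2} = (n(n-1) + 2 n + 5) / ((n+1)(n+2)) * a_n.

Check with a_0 = 2, a_1 = 2 (apply the recurrence for n = 0, 1, 2, 3): a_0 = 2, a_1 = 2, a_2 = 5, a_3 = 7/3, a_4 = 55/12, a_5 = 119/60.

a_(n+2) = (n(n-1) + 2 n + 5) / ((n+1)(n+2)) * a_n; check: a_0 = 2, a_1 = 2, a_2 = 5, a_3 = 7/3, a_4 = 55/12, a_5 = 119/60


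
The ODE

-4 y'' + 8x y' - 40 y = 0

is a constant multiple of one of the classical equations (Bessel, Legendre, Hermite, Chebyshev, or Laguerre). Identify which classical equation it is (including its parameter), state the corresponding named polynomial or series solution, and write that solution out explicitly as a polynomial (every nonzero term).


All three coefficients share the factor -4; dividing through by -4 gives  y'' - 2x y' + 10 y = 0.
This matches the Hermite equation y'' - 2x y' + 2n y = 0 with 2n = 10, so n = 5; the polynomial solution is H_5(x).
With y = sum_k a_k x^k, matching x^k gives (k+2)(k+1) a_{k+2} = 2(k - n) a_k = 2(k - 5) a_k. The right side vanishes at k = 5, so the series with the parity of 5 terminates at degree 5.
Standard normalization: leading coefficient of H_n is 2^n, so a_5 = 2^5 = 32. Work downward with a_k = (k+1)(k+2) a_{k+2} / (2(k - n)):
  a_3 = (4)(5)(32) / (2(3 - 5)) = 640/(-4) = -160
  a_1 = (2)(3)(-160) / (2(1 - 5)) = -960/(-8) = 120
Hence H_5(x) = 32 x^5 - 160 x^3 + 120 x.

H_5(x); series = 32 x^5 - 160 x^3 + 120 x


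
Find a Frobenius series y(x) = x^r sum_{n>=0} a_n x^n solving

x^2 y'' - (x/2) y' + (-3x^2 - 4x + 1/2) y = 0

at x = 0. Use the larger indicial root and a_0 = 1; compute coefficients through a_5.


Write in Frobenius form y'' + (p(x)/x) y' + (q(x)/x^2) y = 0:
  p(x) = -1/2,  q(x) = -3x^2 - 4x + 1/2.
Indicial equation: r(r-1) + (-1/2) r + (1/2) = 0 -> roots r_1 = 1, r_2 = 1/2.
Take r = r_1 = 1. Let y(x) = x^r sum_{n>=0} a_n x^n with a_0 = 1.
Substitute y = x^r sum a_n x^n and match x^{r+n}. The recurrence is
  D(n) a_n - 4 a_{n-1} - 3 a_{n-2} = 0,  where D(n) = (r+n)(r+n-1) + (-1/2)(r+n) + (1/2).
  a_n = [4 a_{n-1} + 3 a_{n-2}] / D(n).
Since the indicial polynomial factors as (r - r_1)(r - r_2), D(n) = (r_1 + n - r_1)(r_1 + n - r_2) = n(n + 1/2).
Evaluating step by step (a_0 = 1):
  n = 1: D(1) = 1(1 + 1/2) = 3/2; numerator = 4(1) = 4; a_1 = (4)/(3/2) = 8/3
  n = 2: D(2) = 2(2 + 1/2) = 5; numerator = 4(8/3) + 3(1) = 41/3; a_2 = (41/3)/(5) = 41/15
  n = 3: D(3) = 3(3 + 1/2) = 21/2; numerator = 4(41/15) + 3(8/3) = 284/15; a_3 = (284/15)/(21/2) = 568/315
  n = 4: D(4) = 4(4 + 1/2) = 18; numerator = 4(568/315) + 3(41/15) = 971/63; a_4 = (971/63)/(18) = 971/1134
  n = 5: D(5) = 5(5 + 1/2) = 55/2; numerator = 4(971/1134) + 3(568/315) = 3578/405; a_5 = (3578/405)/(55/2) = 7156/22275

r = 1; a_0 = 1; a_1 = 8/3; a_2 = 41/15; a_3 = 568/315; a_4 = 971/1134; a_5 = 7156/22275


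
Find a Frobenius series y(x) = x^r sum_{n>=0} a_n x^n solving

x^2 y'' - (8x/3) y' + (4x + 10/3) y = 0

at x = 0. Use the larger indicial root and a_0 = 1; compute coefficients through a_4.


Write in Frobenius form y'' + (p(x)/x) y' + (q(x)/x^2) y = 0:
  p(x) = -8/3,  q(x) = 4x + 10/3.
Indicial equation: r(r-1) + (-8/3) r + (10/3) = 0 -> roots r_1 = 2, r_2 = 5/3.
Take r = r_1 = 2. Let y(x) = x^r sum_{n>=0} a_n x^n with a_0 = 1.
Substitute y = x^r sum a_n x^n and match x^{r+n}. The recurrence is
  D(n) a_n + 4 a_{n-1} = 0,  where D(n) = (r+n)(r+n-1) + (-8/3)(r+n) + (10/3).
  a_n = -4 / D(n) * a_{n-1}.
Since the indicial polynomial factors as (r - r_1)(r - r_2), D(n) = (r_1 + n - r_1)(r_1 + n - r_2) = n(n + 1/3).
Evaluating step by step (a_0 = 1):
  n = 1: D(1) = 1(1 + 1/3) = 4/3; numerator = -4(1) = -4; a_1 = (-4)/(4/3) = -3
  n = 2: D(2) = 2(2 + 1/3) = 14/3; numerator = -4(-3) = 12; a_2 = (12)/(14/3) = 18/7
  n = 3: D(3) = 3(3 + 1/3) = 10; numerator = -4(18/7) = -72/7; a_3 = (-72/7)/(10) = -36/35
  n = 4: D(4) = 4(4 + 1/3) = 52/3; numerator = -4(-36/35) = 144/35; a_4 = (144/35)/(52/3) = 108/455

r = 2; a_0 = 1; a_1 = -3; a_2 = 18/7; a_3 = -36/35; a_4 = 108/455


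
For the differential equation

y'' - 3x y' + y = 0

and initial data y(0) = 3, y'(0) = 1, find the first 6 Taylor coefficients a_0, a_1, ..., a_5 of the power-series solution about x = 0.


Ansatz: y(x) = sum_{n>=0} a_n x^n, so y'(x) = sum_{n>=1} n a_n x^(n-1) and y''(x) = sum_{n>=2} n(n-1) a_n x^(n-2).
Substitute into P(x) y'' + Q(x) y' + R(x) y = 0 with P(x) = 1, Q(x) = -3x, R(x) = 1, and match powers of x.
Initial conditions: a_0 = 3, a_1 = 1.
Setting the coefficient of each power of x to zero and solving order by order (substituting the coefficients already found):
  x^0: 2 a_2 + a_0 = 0  ->  2 a_2 = -a_0 = -3  ->  a_2 = -3/2
  x^1: 6 a_3 - 2 a_1 = 0  ->  6 a_3 = 2 a_1 = 2  ->  a_3 = 1/3
  x^2: 12 a_4 - 5 a_2 = 0  ->  12 a_4 = 5 a_2 = -15/2  ->  a_4 = -5/8
  x^3: 20 a_5 - 8 a_3 = 0  ->  20 a_5 = 8 a_3 = 8/3  ->  a_5 = 2/15
Truncated series: y(x) = 3 + x - (3/2) x^2 + (1/3) x^3 - (5/8) x^4 + (2/15) x^5 + O(x^6).

a_0 = 3; a_1 = 1; a_2 = -3/2; a_3 = 1/3; a_4 = -5/8; a_5 = 2/15


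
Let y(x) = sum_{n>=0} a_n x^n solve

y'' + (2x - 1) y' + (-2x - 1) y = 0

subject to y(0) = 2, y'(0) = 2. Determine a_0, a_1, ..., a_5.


Ansatz: y(x) = sum_{n>=0} a_n x^n, so y'(x) = sum_{n>=1} n a_n x^(n-1) and y''(x) = sum_{n>=2} n(n-1) a_n x^(n-2).
Substitute into P(x) y'' + Q(x) y' + R(x) y = 0 with P(x) = 1, Q(x) = 2x - 1, R(x) = -2x - 1, and match powers of x.
Initial conditions: a_0 = 2, a_1 = 2.
Setting the coefficient of each power of x to zero and solving order by order (substituting the coefficients already found):
  x^0: 2 a_2 - a_1 - a_0 = 0  ->  2 a_2 = a_1 + a_0 = 4  ->  a_2 = 2
  x^1: 6 a_3 - 2 a_2 + a_1 - 2 a_0 = 0  ->  6 a_3 = 2 a_2 - a_1 + 2 a_0 = 6  ->  a_3 = 1
  x^2: 12 a_4 - 3 a_3 + 3 a_2 - 2 a_1 = 0  ->  12 a_4 = 3 a_3 - 3 a_2 + 2 a_1 = 1  ->  a_4 = 1/12
  x^3: 20 a_5 - 4 a_4 + 5 a_3 - 2 a_2 = 0  ->  20 a_5 = 4 a_4 - 5 a_3 + 2 a_2 = -2/3  ->  a_5 = -1/30
Truncated series: y(x) = 2 + 2 x + 2 x^2 + x^3 + (1/12) x^4 - (1/30) x^5 + O(x^6).

a_0 = 2; a_1 = 2; a_2 = 2; a_3 = 1; a_4 = 1/12; a_5 = -1/30


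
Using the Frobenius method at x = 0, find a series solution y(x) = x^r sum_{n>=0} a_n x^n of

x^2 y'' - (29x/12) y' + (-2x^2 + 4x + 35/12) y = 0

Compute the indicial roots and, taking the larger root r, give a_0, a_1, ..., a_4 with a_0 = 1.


Write in Frobenius form y'' + (p(x)/x) y' + (q(x)/x^2) y = 0:
  p(x) = -29/12,  q(x) = -2x^2 + 4x + 35/12.
Indicial equation: r(r-1) + (-29/12) r + (35/12) = 0 -> roots r_1 = 7/4, r_2 = 5/3.
Take r = r_1 = 7/4. Let y(x) = x^r sum_{n>=0} a_n x^n with a_0 = 1.
Substitute y = x^r sum a_n x^n and match x^{r+n}. The recurrence is
  D(n) a_n + 4 a_{n-1} - 2 a_{n-2} = 0,  where D(n) = (r+n)(r+n-1) + (-29/12)(r+n) + (35/12).
  a_n = [-4 a_{n-1} + 2 a_{n-2}] / D(n).
Since the indicial polynomial factors as (r - r_1)(r - r_2), D(n) = (r_1 + n - r_1)(r_1 + n - r_2) = n(n + 1/12).
Evaluating step by step (a_0 = 1):
  n = 1: D(1) = 1(1 + 1/12) = 13/12; numerator = -4(1) = -4; a_1 = (-4)/(13/12) = -48/13
  n = 2: D(2) = 2(2 + 1/12) = 25/6; numerator = -4(-48/13) + 2(1) = 218/13; a_2 = (218/13)/(25/6) = 1308/325
  n = 3: D(3) = 3(3 + 1/12) = 37/4; numerator = -4(1308/325) + 2(-48/13) = -7632/325; a_3 = (-7632/325)/(37/4) = -30528/12025
  n = 4: D(4) = 4(4 + 1/12) = 49/3; numerator = -4(-30528/12025) + 2(1308/325) = 218904/12025; a_4 = (218904/12025)/(49/3) = 93816/84175

r = 7/4; a_0 = 1; a_1 = -48/13; a_2 = 1308/325; a_3 = -30528/12025; a_4 = 93816/84175


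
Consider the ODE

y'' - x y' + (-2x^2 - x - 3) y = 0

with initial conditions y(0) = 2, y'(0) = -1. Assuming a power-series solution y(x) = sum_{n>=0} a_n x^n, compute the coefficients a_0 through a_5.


Ansatz: y(x) = sum_{n>=0} a_n x^n, so y'(x) = sum_{n>=1} n a_n x^(n-1) and y''(x) = sum_{n>=2} n(n-1) a_n x^(n-2).
Substitute into P(x) y'' + Q(x) y' + R(x) y = 0 with P(x) = 1, Q(x) = -x, R(x) = -2x^2 - x - 3, and match powers of x.
Initial conditions: a_0 = 2, a_1 = -1.
Setting the coefficient of each power of x to zero and solving order by order (substituting the coefficients already found):
  x^0: 2 a_2 - 3 a_0 = 0  ->  2 a_2 = 3 a_0 = 6  ->  a_2 = 3
  x^1: 6 a_3 - 4 a_1 - a_0 = 0  ->  6 a_3 = 4 a_1 + a_0 = -2  ->  a_3 = -1/3
  x^2: 12 a_4 - 5 a_2 - a_1 - 2 a_0 = 0  ->  12 a_4 = 5 a_2 + a_1 + 2 a_0 = 18  ->  a_4 = 3/2
  x^3: 20 a_5 - 6 a_3 - a_2 - 2 a_1 = 0  ->  20 a_5 = 6 a_3 + a_2 + 2 a_1 = -1  ->  a_5 = -1/20
Truncated series: y(x) = 2 - x + 3 x^2 - (1/3) x^3 + (3/2) x^4 - (1/20) x^5 + O(x^6).

a_0 = 2; a_1 = -1; a_2 = 3; a_3 = -1/3; a_4 = 3/2; a_5 = -1/20


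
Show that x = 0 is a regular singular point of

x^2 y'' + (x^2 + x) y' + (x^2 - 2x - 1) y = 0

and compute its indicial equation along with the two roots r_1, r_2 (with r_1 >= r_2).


Divide by x^2 to reach normal form y'' + P_1(x) y' + P_2(x) y = 0 with P_1(x) = 1 + 1/x and P_2(x) = 1 - 2/x - 1/x^2.
x = 0 is a singular point because the y'-coefficient 1 + 1/x has a pole at x = 0 and the y-coefficient 1 - 2/x - 1/x^2 has a pole at x = 0.
It is a regular singular point because x P_1(x) = p(x) = x + 1 and x^2 P_2(x) = q(x) = x^2 - 2x - 1 are polynomials, hence analytic at x = 0.
p(0) = 1,  q(0) = -1.
Indicial equation: r(r-1) + p(0) r + q(0) = 0, i.e. r^2 + (p(0) - 1) r + q(0) = 0, i.e. r^2 - 1 = 0.
Discriminant: (0)^2 - 4(-1) = 4, so r = (0 ± 2)/2.
Solving: r_1 = 1, r_2 = -1.

indicial: r^2 - 1 = 0; roots r_1 = 1, r_2 = -1


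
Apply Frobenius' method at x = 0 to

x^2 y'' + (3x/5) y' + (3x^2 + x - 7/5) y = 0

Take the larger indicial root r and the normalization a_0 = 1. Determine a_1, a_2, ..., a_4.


Write in Frobenius form y'' + (p(x)/x) y' + (q(x)/x^2) y = 0:
  p(x) = 3/5,  q(x) = 3x^2 + x - 7/5.
Indicial equation: r(r-1) + (3/5) r + (-7/5) = 0 -> roots r_1 = 7/5, r_2 = -1.
Take r = r_1 = 7/5. Let y(x) = x^r sum_{n>=0} a_n x^n with a_0 = 1.
Substitute y = x^r sum a_n x^n and match x^{r+n}. The recurrence is
  D(n) a_n + 1 a_{n-1} + 3 a_{n-2} = 0,  where D(n) = (r+n)(r+n-1) + (3/5)(r+n) + (-7/5).
  a_n = [-1 a_{n-1} - 3 a_{n-2}] / D(n).
Since the indicial polynomial factors as (r - r_1)(r - r_2), D(n) = (r_1 + n - r_1)(r_1 + n - r_2) = n(n + 12/5).
Evaluating step by step (a_0 = 1):
  n = 1: D(1) = 1(1 + 12/5) = 17/5; numerator = -1(1) = -1; a_1 = (-1)/(17/5) = -5/17
  n = 2: D(2) = 2(2 + 12/5) = 44/5; numerator = -1(-5/17) - 3(1) = -46/17; a_2 = (-46/17)/(44/5) = -115/374
  n = 3: D(3) = 3(3 + 12/5) = 81/5; numerator = -1(-115/374) - 3(-5/17) = 445/374; a_3 = (445/374)/(81/5) = 2225/30294
  n = 4: D(4) = 4(4 + 12/5) = 128/5; numerator = -1(2225/30294) - 3(-115/374) = 12860/15147; a_4 = (12860/15147)/(128/5) = 16075/484704

r = 7/5; a_0 = 1; a_1 = -5/17; a_2 = -115/374; a_3 = 2225/30294; a_4 = 16075/484704


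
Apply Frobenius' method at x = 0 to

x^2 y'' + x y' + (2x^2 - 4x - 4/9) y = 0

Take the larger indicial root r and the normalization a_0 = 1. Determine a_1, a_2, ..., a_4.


Write in Frobenius form y'' + (p(x)/x) y' + (q(x)/x^2) y = 0:
  p(x) = 1,  q(x) = 2x^2 - 4x - 4/9.
Indicial equation: r(r-1) + (1) r + (-4/9) = 0 -> roots r_1 = 2/3, r_2 = -2/3.
Take r = r_1 = 2/3. Let y(x) = x^r sum_{n>=0} a_n x^n with a_0 = 1.
Substitute y = x^r sum a_n x^n and match x^{r+n}. The recurrence is
  D(n) a_n - 4 a_{n-1} + 2 a_{n-2} = 0,  where D(n) = (r+n)(r+n-1) + (1)(r+n) + (-4/9).
  a_n = [4 a_{n-1} - 2 a_{n-2}] / D(n).
Since the indicial polynomial factors as (r - r_1)(r - r_2), D(n) = (r_1 + n - r_1)(r_1 + n - r_2) = n(n + 4/3).
Evaluating step by step (a_0 = 1):
  n = 1: D(1) = 1(1 + 4/3) = 7/3; numerator = 4(1) = 4; a_1 = (4)/(7/3) = 12/7
  n = 2: D(2) = 2(2 + 4/3) = 20/3; numerator = 4(12/7) - 2(1) = 34/7; a_2 = (34/7)/(20/3) = 51/70
  n = 3: D(3) = 3(3 + 4/3) = 13; numerator = 4(51/70) - 2(12/7) = -18/35; a_3 = (-18/35)/(13) = -18/455
  n = 4: D(4) = 4(4 + 4/3) = 64/3; numerator = 4(-18/455) - 2(51/70) = -21/13; a_4 = (-21/13)/(64/3) = -63/832

r = 2/3; a_0 = 1; a_1 = 12/7; a_2 = 51/70; a_3 = -18/455; a_4 = -63/832


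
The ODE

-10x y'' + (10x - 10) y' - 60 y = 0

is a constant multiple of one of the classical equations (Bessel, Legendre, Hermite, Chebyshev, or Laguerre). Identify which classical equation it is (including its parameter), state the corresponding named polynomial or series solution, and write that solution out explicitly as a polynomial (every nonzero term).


All three coefficients share the factor -10; dividing through by -10 gives  x y'' + (1 - x) y' + 6 y = 0.
This matches the Laguerre equation x y'' + (1 - x) y' + n y = 0 with n = 6; the polynomial solution is L_6(x).
With y = sum_k a_k x^k, matching x^k gives (k+1)k a_{k+1} + (k+1) a_{k+1} - k a_k + n a_k = 0, i.e. (k+1)^2 a_{k+1} = (k - n) a_k = (k - 6) a_k. The right side vanishes at k = 6, so the series terminates at degree 6.
Standard normalization L_n(0) = 1 gives a_0 = 1. Work upward with a_{k+1} = (k - 6) a_k / (k+1)^2:
  a_1 = (0 - 6)(1) / 1^2 = -6/1 = -6
  a_2 = (1 - 6)(-6) / 2^2 = 30/4 = 15/2
  a_3 = (2 - 6)(15/2) / 3^2 = -30/9 = -10/3
  a_4 = (3 - 6)(-10/3) / 4^2 = 10/16 = 5/8
  a_5 = (4 - 6)(5/8) / 5^2 = (-5/4)/25 = -1/20
  a_6 = (5 - 6)(-1/20) / 6^2 = (1/20)/36 = 1/720
Hence L_6(x) = x^6/720 - x^5/20 + 5 x^4/8 - 10 x^3/3 + 15 x^2/2 - 6 x + 1.

L_6(x); series = x^6/720 - x^5/20 + 5 x^4/8 - 10 x^3/3 + 15 x^2/2 - 6 x + 1


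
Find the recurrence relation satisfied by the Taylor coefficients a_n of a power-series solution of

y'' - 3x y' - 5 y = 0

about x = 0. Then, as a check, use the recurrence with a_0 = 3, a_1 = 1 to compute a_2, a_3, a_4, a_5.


Substitute y = sum_n a_n x^n.
y''(x) has coefficient (n+2)(n+1) a_{n+2} at x^n;
-3 x y'(x) has coefficient -3 n a_n at x^n (shift);
-5 y(x) has coefficient -5 a_n at x^n.
Matching x^n: (n+2)(n+1) a_{n+2} + (-3n - 5) a_n = 0.
Thus a_{n+2} = (3n + 5) / ((n+1)(n+2)) * a_n.

Check with a_0 = 3, a_1 = 1 (apply the recurrence for n = 0, 1, 2, 3): a_0 = 3, a_1 = 1, a_2 = 15/2, a_3 = 4/3, a_4 = 55/8, a_5 = 14/15.

a_(n+2) = (3n + 5) / ((n+1)(n+2)) * a_n; check: a_0 = 3, a_1 = 1, a_2 = 15/2, a_3 = 4/3, a_4 = 55/8, a_5 = 14/15


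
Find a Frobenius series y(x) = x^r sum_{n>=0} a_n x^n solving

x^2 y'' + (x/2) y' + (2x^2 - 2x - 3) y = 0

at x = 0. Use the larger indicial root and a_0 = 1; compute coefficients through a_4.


Write in Frobenius form y'' + (p(x)/x) y' + (q(x)/x^2) y = 0:
  p(x) = 1/2,  q(x) = 2x^2 - 2x - 3.
Indicial equation: r(r-1) + (1/2) r + (-3) = 0 -> roots r_1 = 2, r_2 = -3/2.
Take r = r_1 = 2. Let y(x) = x^r sum_{n>=0} a_n x^n with a_0 = 1.
Substitute y = x^r sum a_n x^n and match x^{r+n}. The recurrence is
  D(n) a_n - 2 a_{n-1} + 2 a_{n-2} = 0,  where D(n) = (r+n)(r+n-1) + (1/2)(r+n) + (-3).
  a_n = [2 a_{n-1} - 2 a_{n-2}] / D(n).
Since the indicial polynomial factors as (r - r_1)(r - r_2), D(n) = (r_1 + n - r_1)(r_1 + n - r_2) = n(n + 7/2).
Evaluating step by step (a_0 = 1):
  n = 1: D(1) = 1(1 + 7/2) = 9/2; numerator = 2(1) = 2; a_1 = (2)/(9/2) = 4/9
  n = 2: D(2) = 2(2 + 7/2) = 11; numerator = 2(4/9) - 2(1) = -10/9; a_2 = (-10/9)/(11) = -10/99
  n = 3: D(3) = 3(3 + 7/2) = 39/2; numerator = 2(-10/99) - 2(4/9) = -12/11; a_3 = (-12/11)/(39/2) = -8/143
  n = 4: D(4) = 4(4 + 7/2) = 30; numerator = 2(-8/143) - 2(-10/99) = 116/1287; a_4 = (116/1287)/(30) = 58/19305

r = 2; a_0 = 1; a_1 = 4/9; a_2 = -10/99; a_3 = -8/143; a_4 = 58/19305


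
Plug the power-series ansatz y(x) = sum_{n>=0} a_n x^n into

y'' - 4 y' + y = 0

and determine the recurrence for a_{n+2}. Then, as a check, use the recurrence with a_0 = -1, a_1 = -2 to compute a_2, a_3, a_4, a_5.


Substitute y = sum_n a_n x^n.
y''(x) has coefficient (n+2)(n+1) a_{n+2} at x^n;
-4 y'(x) has coefficient -4 (n+1) a_{n+1} at x^n;
y(x) has coefficient 1 a_n at x^n.
Matching x^n: (n+2)(n+1) a_{n+2} - 4 (n+1) a_{n+1} + 1 a_n = 0.
Thus a_{n+2} = [4 (n+1) a_{n+1} - 1 a_n] / ((n+1)(n+2)).

Check with a_0 = -1, a_1 = -2 (apply the recurrence for n = 0, 1, 2, 3): a_0 = -1, a_1 = -2, a_2 = -7/2, a_3 = -13/3, a_4 = -97/24, a_5 = -181/60.

a_(n+2) = [4 (n+1) a_(n+1) - 1 a_n] / ((n+1)(n+2)); check: a_0 = -1, a_1 = -2, a_2 = -7/2, a_3 = -13/3, a_4 = -97/24, a_5 = -181/60


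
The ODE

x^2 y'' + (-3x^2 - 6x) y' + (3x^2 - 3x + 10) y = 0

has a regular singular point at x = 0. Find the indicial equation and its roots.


Divide by x^2 to reach normal form y'' + P_1(x) y' + P_2(x) y = 0 with P_1(x) = -3 - 6/x and P_2(x) = 3 - 3/x + 10/x^2.
x = 0 is a singular point because the y'-coefficient -3 - 6/x has a pole at x = 0 and the y-coefficient 3 - 3/x + 10/x^2 has a pole at x = 0.
It is a regular singular point because x P_1(x) = p(x) = -3x - 6 and x^2 P_2(x) = q(x) = 3x^2 - 3x + 10 are polynomials, hence analytic at x = 0.
p(0) = -6,  q(0) = 10.
Indicial equation: r(r-1) + p(0) r + q(0) = 0, i.e. r^2 + (p(0) - 1) r + q(0) = 0, i.e. r^2 - 7 r + 10 = 0.
Discriminant: (-7)^2 - 4(10) = 9, so r = (7 ± 3)/2.
Solving: r_1 = 5, r_2 = 2.

indicial: r^2 - 7 r + 10 = 0; roots r_1 = 5, r_2 = 2


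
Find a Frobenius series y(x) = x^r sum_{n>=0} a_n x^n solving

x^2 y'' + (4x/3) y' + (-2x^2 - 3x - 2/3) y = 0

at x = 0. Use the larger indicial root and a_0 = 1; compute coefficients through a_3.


Write in Frobenius form y'' + (p(x)/x) y' + (q(x)/x^2) y = 0:
  p(x) = 4/3,  q(x) = -2x^2 - 3x - 2/3.
Indicial equation: r(r-1) + (4/3) r + (-2/3) = 0 -> roots r_1 = 2/3, r_2 = -1.
Take r = r_1 = 2/3. Let y(x) = x^r sum_{n>=0} a_n x^n with a_0 = 1.
Substitute y = x^r sum a_n x^n and match x^{r+n}. The recurrence is
  D(n) a_n - 3 a_{n-1} - 2 a_{n-2} = 0,  where D(n) = (r+n)(r+n-1) + (4/3)(r+n) + (-2/3).
  a_n = [3 a_{n-1} + 2 a_{n-2}] / D(n).
Since the indicial polynomial factors as (r - r_1)(r - r_2), D(n) = (r_1 + n - r_1)(r_1 + n - r_2) = n(n + 5/3).
Evaluating step by step (a_0 = 1):
  n = 1: D(1) = 1(1 + 5/3) = 8/3; numerator = 3(1) = 3; a_1 = (3)/(8/3) = 9/8
  n = 2: D(2) = 2(2 + 5/3) = 22/3; numerator = 3(9/8) + 2(1) = 43/8; a_2 = (43/8)/(22/3) = 129/176
  n = 3: D(3) = 3(3 + 5/3) = 14; numerator = 3(129/176) + 2(9/8) = 783/176; a_3 = (783/176)/(14) = 783/2464

r = 2/3; a_0 = 1; a_1 = 9/8; a_2 = 129/176; a_3 = 783/2464


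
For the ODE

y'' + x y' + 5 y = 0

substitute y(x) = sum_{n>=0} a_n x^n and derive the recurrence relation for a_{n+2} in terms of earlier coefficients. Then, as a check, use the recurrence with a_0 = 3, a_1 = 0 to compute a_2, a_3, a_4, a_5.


Substitute y = sum_n a_n x^n.
y''(x) has coefficient (n+2)(n+1) a_{n+2} at x^n;
x y'(x) has coefficient n a_n at x^n (shift);
5 y(x) has coefficient 5 a_n at x^n.
Matching x^n: (n+2)(n+1) a_{n+2} + (n + 5) a_n = 0.
Thus a_{n+2} = (-n - 5) / ((n+1)(n+2)) * a_n.

Check with a_0 = 3, a_1 = 0 (apply the recurrence for n = 0, 1, 2, 3): a_0 = 3, a_1 = 0, a_2 = -15/2, a_3 = 0, a_4 = 35/8, a_5 = 0.

a_(n+2) = (-n - 5) / ((n+1)(n+2)) * a_n; check: a_0 = 3, a_1 = 0, a_2 = -15/2, a_3 = 0, a_4 = 35/8, a_5 = 0


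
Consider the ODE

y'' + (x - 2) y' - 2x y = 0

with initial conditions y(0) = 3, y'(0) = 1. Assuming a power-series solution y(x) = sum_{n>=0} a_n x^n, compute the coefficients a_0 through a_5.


Ansatz: y(x) = sum_{n>=0} a_n x^n, so y'(x) = sum_{n>=1} n a_n x^(n-1) and y''(x) = sum_{n>=2} n(n-1) a_n x^(n-2).
Substitute into P(x) y'' + Q(x) y' + R(x) y = 0 with P(x) = 1, Q(x) = x - 2, R(x) = -2x, and match powers of x.
Initial conditions: a_0 = 3, a_1 = 1.
Setting the coefficient of each power of x to zero and solving order by order (substituting the coefficients already found):
  x^0: 2 a_2 - 2 a_1 = 0  ->  2 a_2 = 2 a_1 = 2  ->  a_2 = 1
  x^1: 6 a_3 - 4 a_2 + a_1 - 2 a_0 = 0  ->  6 a_3 = 4 a_2 - a_1 + 2 a_0 = 9  ->  a_3 = 3/2
  x^2: 12 a_4 - 6 a_3 + 2 a_2 - 2 a_1 = 0  ->  12 a_4 = 6 a_3 - 2 a_2 + 2 a_1 = 9  ->  a_4 = 3/4
  x^3: 20 a_5 - 8 a_4 + 3 a_3 - 2 a_2 = 0  ->  20 a_5 = 8 a_4 - 3 a_3 + 2 a_2 = 7/2  ->  a_5 = 7/40
Truncated series: y(x) = 3 + x + x^2 + (3/2) x^3 + (3/4) x^4 + (7/40) x^5 + O(x^6).

a_0 = 3; a_1 = 1; a_2 = 1; a_3 = 3/2; a_4 = 3/4; a_5 = 7/40


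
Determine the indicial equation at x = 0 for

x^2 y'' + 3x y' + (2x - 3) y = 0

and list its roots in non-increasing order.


Divide by x^2 to reach normal form y'' + P_1(x) y' + P_2(x) y = 0 with P_1(x) = 3/x and P_2(x) = 2/x - 3/x^2.
x = 0 is a singular point because the y'-coefficient 3/x has a pole at x = 0 and the y-coefficient 2/x - 3/x^2 has a pole at x = 0.
It is a regular singular point because x P_1(x) = p(x) = 3 and x^2 P_2(x) = q(x) = 2x - 3 are polynomials, hence analytic at x = 0.
p(0) = 3,  q(0) = -3.
Indicial equation: r(r-1) + p(0) r + q(0) = 0, i.e. r^2 + (p(0) - 1) r + q(0) = 0, i.e. r^2 + 2 r - 3 = 0.
Discriminant: (2)^2 - 4(-3) = 16, so r = (-2 ± 4)/2.
Solving: r_1 = 1, r_2 = -3.

indicial: r^2 + 2 r - 3 = 0; roots r_1 = 1, r_2 = -3


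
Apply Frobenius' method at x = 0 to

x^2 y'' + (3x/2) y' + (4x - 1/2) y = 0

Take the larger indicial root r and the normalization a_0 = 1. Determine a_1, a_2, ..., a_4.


Write in Frobenius form y'' + (p(x)/x) y' + (q(x)/x^2) y = 0:
  p(x) = 3/2,  q(x) = 4x - 1/2.
Indicial equation: r(r-1) + (3/2) r + (-1/2) = 0 -> roots r_1 = 1/2, r_2 = -1.
Take r = r_1 = 1/2. Let y(x) = x^r sum_{n>=0} a_n x^n with a_0 = 1.
Substitute y = x^r sum a_n x^n and match x^{r+n}. The recurrence is
  D(n) a_n + 4 a_{n-1} = 0,  where D(n) = (r+n)(r+n-1) + (3/2)(r+n) + (-1/2).
  a_n = -4 / D(n) * a_{n-1}.
Since the indicial polynomial factors as (r - r_1)(r - r_2), D(n) = (r_1 + n - r_1)(r_1 + n - r_2) = n(n + 3/2).
Evaluating step by step (a_0 = 1):
  n = 1: D(1) = 1(1 + 3/2) = 5/2; numerator = -4(1) = -4; a_1 = (-4)/(5/2) = -8/5
  n = 2: D(2) = 2(2 + 3/2) = 7; numerator = -4(-8/5) = 32/5; a_2 = (32/5)/(7) = 32/35
  n = 3: D(3) = 3(3 + 3/2) = 27/2; numerator = -4(32/35) = -128/35; a_3 = (-128/35)/(27/2) = -256/945
  n = 4: D(4) = 4(4 + 3/2) = 22; numerator = -4(-256/945) = 1024/945; a_4 = (1024/945)/(22) = 512/10395

r = 1/2; a_0 = 1; a_1 = -8/5; a_2 = 32/35; a_3 = -256/945; a_4 = 512/10395


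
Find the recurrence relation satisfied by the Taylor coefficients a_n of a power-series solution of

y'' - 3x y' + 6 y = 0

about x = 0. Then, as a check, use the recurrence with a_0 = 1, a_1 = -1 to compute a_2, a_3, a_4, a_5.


Substitute y = sum_n a_n x^n.
y''(x) has coefficient (n+2)(n+1) a_{n+2} at x^n;
-3 x y'(x) has coefficient -3 n a_n at x^n (shift);
6 y(x) has coefficient 6 a_n at x^n.
Matching x^n: (n+2)(n+1) a_{n+2} + (-3n + 6) a_n = 0.
Thus a_{n+2} = (3n - 6) / ((n+1)(n+2)) * a_n.

Check with a_0 = 1, a_1 = -1 (apply the recurrence for n = 0, 1, 2, 3): a_0 = 1, a_1 = -1, a_2 = -3, a_3 = 1/2, a_4 = 0, a_5 = 3/40.

a_(n+2) = (3n - 6) / ((n+1)(n+2)) * a_n; check: a_0 = 1, a_1 = -1, a_2 = -3, a_3 = 1/2, a_4 = 0, a_5 = 3/40


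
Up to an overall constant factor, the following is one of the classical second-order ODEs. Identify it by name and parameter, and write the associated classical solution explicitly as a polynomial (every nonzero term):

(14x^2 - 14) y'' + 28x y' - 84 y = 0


All three coefficients share the factor -14; dividing through by -14 gives  (1 - x^2) y'' - 2x y' + 6 y = 0.
This matches the Legendre equation (1 - x^2) y'' - 2x y' + n(n+1) y = 0 (note the -2x y' term) with n(n+1) = 6, so n = 2; the polynomial solution is P_2(x).
With y = sum_k a_k x^k, matching x^k gives (k+2)(k+1) a_{k+2} = [k(k+1) - n(n+1)] a_k = (k - 2)(k + 3) a_k. The right side vanishes at k = 2, so the series with the parity of 2 terminates at degree 2.
Standard normalization (P_n(1) = 1): leading coefficient (2n)!/(2^n (n!)^2) = 24/(4*4) = 3/2, so a_2 = 3/2. Work downward with a_k = (k+1)(k+2) a_{k+2} / ((k - 2)(k + 3)):
  a_0 = (1)(2)(3/2) / ((0 - 2)(0 + 3)) = 3/(-6) = -1/2
Hence P_2(x) = 3 x^2/2 - 1/2.

P_2(x); series = 3 x^2/2 - 1/2


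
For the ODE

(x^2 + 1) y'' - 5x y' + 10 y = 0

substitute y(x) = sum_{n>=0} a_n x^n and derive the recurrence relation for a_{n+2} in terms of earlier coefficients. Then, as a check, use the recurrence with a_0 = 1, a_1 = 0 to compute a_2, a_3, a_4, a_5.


Substitute y = sum_n a_n x^n.
(1 + 1 x^2) y'' contributes (n+2)(n+1) a_{n+2} + n(n-1) a_n at x^n.
-5 x y'(x) contributes -5 n a_n at x^n.
10 y(x) contributes 10 a_n at x^n.
Matching x^n: (n+2)(n+1) a_{n+2} + (n(n-1) - 5 n + 10) a_n = 0.
Thus a_{n+2} = (-n(n-1) + 5 n - 10) / ((n+1)(n+2)) * a_n.

Check with a_0 = 1, a_1 = 0 (apply the recurrence for n = 0, 1, 2, 3): a_0 = 1, a_1 = 0, a_2 = -5, a_3 = 0, a_4 = 5/6, a_5 = 0.

a_(n+2) = (-n(n-1) + 5 n - 10) / ((n+1)(n+2)) * a_n; check: a_0 = 1, a_1 = 0, a_2 = -5, a_3 = 0, a_4 = 5/6, a_5 = 0


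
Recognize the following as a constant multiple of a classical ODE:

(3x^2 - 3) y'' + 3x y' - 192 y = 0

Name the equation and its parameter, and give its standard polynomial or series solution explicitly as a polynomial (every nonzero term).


All three coefficients share the factor -3; dividing through by -3 gives  (1 - x^2) y'' - x y' + 64 y = 0.
This matches the Chebyshev equation (1 - x^2) y'' - x y' + n^2 y = 0 (note the -x y' term, not -2x y') with n^2 = 64, so n = 8; the polynomial solution is T_8(x).
With y = sum_k a_k x^k, matching x^k gives (k+2)(k+1) a_{k+2} = (k^2 - n^2) a_k = (k - 8)(k + 8) a_k. The right side vanishes at k = 8, so the series with the parity of 8 terminates at degree 8.
Standard normalization: leading coefficient of T_n is 2^(n-1), so a_8 = 2^7 = 128. Work downward with a_k = (k+1)(k+2) a_{k+2} / ((k - 8)(k + 8)):
  a_6 = (7)(8)(128) / ((6 - 8)(6 + 8)) = 7168/(-28) = -256
  a_4 = (5)(6)(-256) / ((4 - 8)(4 + 8)) = -7680/(-48) = 160
  a_2 = (3)(4)(160) / ((2 - 8)(2 + 8)) = 1920/(-60) = -32
  a_0 = (1)(2)(-32) / ((0 - 8)(0 + 8)) = -64/(-64) = 1
Hence T_8(x) = 128 x^8 - 256 x^6 + 160 x^4 - 32 x^2 + 1.

T_8(x); series = 128 x^8 - 256 x^6 + 160 x^4 - 32 x^2 + 1


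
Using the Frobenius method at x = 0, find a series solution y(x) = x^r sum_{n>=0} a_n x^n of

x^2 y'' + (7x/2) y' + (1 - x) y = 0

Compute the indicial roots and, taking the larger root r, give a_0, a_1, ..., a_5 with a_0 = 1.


Write in Frobenius form y'' + (p(x)/x) y' + (q(x)/x^2) y = 0:
  p(x) = 7/2,  q(x) = 1 - x.
Indicial equation: r(r-1) + (7/2) r + (1) = 0 -> roots r_1 = -1/2, r_2 = -2.
Take r = r_1 = -1/2. Let y(x) = x^r sum_{n>=0} a_n x^n with a_0 = 1.
Substitute y = x^r sum a_n x^n and match x^{r+n}. The recurrence is
  D(n) a_n - 1 a_{n-1} = 0,  where D(n) = (r+n)(r+n-1) + (7/2)(r+n) + (1).
  a_n = 1 / D(n) * a_{n-1}.
Since the indicial polynomial factors as (r - r_1)(r - r_2), D(n) = (r_1 + n - r_1)(r_1 + n - r_2) = n(n + 3/2).
Evaluating step by step (a_0 = 1):
  n = 1: D(1) = 1(1 + 3/2) = 5/2; numerator = 1(1) = 1; a_1 = (1)/(5/2) = 2/5
  n = 2: D(2) = 2(2 + 3/2) = 7; numerator = 1(2/5) = 2/5; a_2 = (2/5)/(7) = 2/35
  n = 3: D(3) = 3(3 + 3/2) = 27/2; numerator = 1(2/35) = 2/35; a_3 = (2/35)/(27/2) = 4/945
  n = 4: D(4) = 4(4 + 3/2) = 22; numerator = 1(4/945) = 4/945; a_4 = (4/945)/(22) = 2/10395
  n = 5: D(5) = 5(5 + 3/2) = 65/2; numerator = 1(2/10395) = 2/10395; a_5 = (2/10395)/(65/2) = 4/675675

r = -1/2; a_0 = 1; a_1 = 2/5; a_2 = 2/35; a_3 = 4/945; a_4 = 2/10395; a_5 = 4/675675


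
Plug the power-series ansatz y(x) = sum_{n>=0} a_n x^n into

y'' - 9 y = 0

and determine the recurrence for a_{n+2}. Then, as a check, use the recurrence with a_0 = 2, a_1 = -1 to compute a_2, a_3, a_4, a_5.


Substitute y = sum_n a_n x^n into y'' + (const) y = 0.
y''(x) = sum_{n>=0} (n+2)(n+1) a_{n+2} x^n.
The ODE becomes sum_n [(n+2)(n+1) a_{n+2} - 9 a_n] x^n = 0.
Setting each coefficient to zero gives the recurrence:
  (n+2)(n+1) a_{n+2} - 9 a_n = 0,
  a_{n+2} = 9 / ((n+1)(n+2)) a_n.

Check with a_0 = 2, a_1 = -1 (apply the recurrence for n = 0, 1, 2, 3): a_0 = 2, a_1 = -1, a_2 = 9, a_3 = -3/2, a_4 = 27/4, a_5 = -27/40.

a_{n+2} = 9/((n+1)(n+2)) * a_n; check: a_0 = 2, a_1 = -1, a_2 = 9, a_3 = -3/2, a_4 = 27/4, a_5 = -27/40


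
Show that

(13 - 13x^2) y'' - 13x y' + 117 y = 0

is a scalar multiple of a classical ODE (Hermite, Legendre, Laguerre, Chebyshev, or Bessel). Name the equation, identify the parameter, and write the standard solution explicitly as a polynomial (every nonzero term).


All three coefficients share the factor 13; dividing through by 13 gives  (1 - x^2) y'' - x y' + 9 y = 0.
This matches the Chebyshev equation (1 - x^2) y'' - x y' + n^2 y = 0 (note the -x y' term, not -2x y') with n^2 = 9, so n = 3; the polynomial solution is T_3(x).
With y = sum_k a_k x^k, matching x^k gives (k+2)(k+1) a_{k+2} = (k^2 - n^2) a_k = (k - 3)(k + 3) a_k. The right side vanishes at k = 3, so the series with the parity of 3 terminates at degree 3.
Standard normalization: leading coefficient of T_n is 2^(n-1), so a_3 = 2^2 = 4. Work downward with a_k = (k+1)(k+2) a_{k+2} / ((k - 3)(k + 3)):
  a_1 = (2)(3)(4) / ((1 - 3)(1 + 3)) = 24/(-8) = -3
Hence T_3(x) = 4 x^3 - 3 x.

T_3(x); series = 4 x^3 - 3 x
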